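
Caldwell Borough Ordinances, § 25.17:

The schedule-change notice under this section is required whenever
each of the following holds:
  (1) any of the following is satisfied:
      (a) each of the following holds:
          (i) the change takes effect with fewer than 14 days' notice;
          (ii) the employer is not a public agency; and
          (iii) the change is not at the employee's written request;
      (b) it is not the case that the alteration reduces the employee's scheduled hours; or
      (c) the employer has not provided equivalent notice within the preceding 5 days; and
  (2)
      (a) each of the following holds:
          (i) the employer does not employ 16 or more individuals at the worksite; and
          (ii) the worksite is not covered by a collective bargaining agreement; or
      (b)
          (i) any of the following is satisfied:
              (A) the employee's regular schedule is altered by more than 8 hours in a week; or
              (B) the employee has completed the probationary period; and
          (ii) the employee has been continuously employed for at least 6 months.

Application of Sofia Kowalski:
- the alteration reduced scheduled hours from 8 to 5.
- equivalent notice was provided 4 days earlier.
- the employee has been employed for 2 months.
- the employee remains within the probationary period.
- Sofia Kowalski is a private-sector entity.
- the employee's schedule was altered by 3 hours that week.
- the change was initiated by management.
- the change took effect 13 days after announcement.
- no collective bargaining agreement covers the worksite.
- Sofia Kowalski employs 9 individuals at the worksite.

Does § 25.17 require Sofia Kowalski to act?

(i) < 14 days' notice — met.
(ii) not (public agency) — holds.
(iii) not employee-requested — satisfied.
(a) = T AND T AND T = true.
(b) not (hours reduced) — fails.
(c) no recent notice — not met.
(1) = T OR F OR F = true.
(i) not (≥ 16 at site) — met.
(ii) no CBA — holds.
(a): T AND T → true.
(A) schedule shift > 8h — not satisfied.
(B) past probation — not satisfied.
So (i) is not satisfied (F OR F).
(ii) tenure ≥ 6 mo. — not satisfied.
(b): F AND F → false.
So (2) is satisfied (T OR F).
Overall: T AND T → true.

Yes — required.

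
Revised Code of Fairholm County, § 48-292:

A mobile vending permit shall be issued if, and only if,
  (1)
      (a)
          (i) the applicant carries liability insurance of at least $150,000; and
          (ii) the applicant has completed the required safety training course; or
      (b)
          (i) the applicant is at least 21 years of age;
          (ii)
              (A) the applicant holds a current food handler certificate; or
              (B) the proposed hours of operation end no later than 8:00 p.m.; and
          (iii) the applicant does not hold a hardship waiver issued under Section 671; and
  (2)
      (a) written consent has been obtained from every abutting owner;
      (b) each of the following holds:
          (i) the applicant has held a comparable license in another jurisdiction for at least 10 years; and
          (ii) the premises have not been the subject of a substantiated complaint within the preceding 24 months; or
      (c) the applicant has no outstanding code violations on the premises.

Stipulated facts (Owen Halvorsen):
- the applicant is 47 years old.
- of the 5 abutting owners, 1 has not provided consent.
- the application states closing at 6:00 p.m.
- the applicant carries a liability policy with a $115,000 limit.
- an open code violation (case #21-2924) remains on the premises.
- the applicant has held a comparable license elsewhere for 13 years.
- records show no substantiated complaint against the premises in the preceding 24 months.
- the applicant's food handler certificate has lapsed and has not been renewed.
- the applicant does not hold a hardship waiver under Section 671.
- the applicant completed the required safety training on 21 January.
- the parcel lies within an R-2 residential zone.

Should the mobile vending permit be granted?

(i) insurance ≥ $150,000 — fails.
(ii) safety training — holds.
(a): F AND T → false.
(i) age ≥ 21 — holds.
(A) food handler cert. — not met.
(B) closes by 8 p.m. — satisfied.
(ii) = F OR T = true.
(iii) not (hardship waiver) — holds.
So (b) is satisfied (T AND T AND T).
(1) = F OR T = true.
(a) all abutters consent — not satisfied.
(i) prior license ≥ 10 yr — satisfied.
(ii) no complaint in 24 mo. — met.
(b): T AND T → true.
(c) no code violations — not satisfied.
(2): F OR T OR F → true.
Overall: T AND T → true.

Yes — granted.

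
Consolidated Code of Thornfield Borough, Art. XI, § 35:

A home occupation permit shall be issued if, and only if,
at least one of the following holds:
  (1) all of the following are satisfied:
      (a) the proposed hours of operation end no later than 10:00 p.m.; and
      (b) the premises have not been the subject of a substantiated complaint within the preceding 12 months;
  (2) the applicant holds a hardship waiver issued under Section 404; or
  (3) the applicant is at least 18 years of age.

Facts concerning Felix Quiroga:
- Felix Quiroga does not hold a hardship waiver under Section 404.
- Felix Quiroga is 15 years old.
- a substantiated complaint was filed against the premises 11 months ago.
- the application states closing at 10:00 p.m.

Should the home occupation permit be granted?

No — denied.

(a) closes by 10 p.m. — met.
(b) no complaint in 12 mo. — fails.
(1) = T AND F = false.
(2) hardship waiver — not satisfied.
(3) age ≥ 18 — fails.
So Overall is not satisfied (F OR F OR F).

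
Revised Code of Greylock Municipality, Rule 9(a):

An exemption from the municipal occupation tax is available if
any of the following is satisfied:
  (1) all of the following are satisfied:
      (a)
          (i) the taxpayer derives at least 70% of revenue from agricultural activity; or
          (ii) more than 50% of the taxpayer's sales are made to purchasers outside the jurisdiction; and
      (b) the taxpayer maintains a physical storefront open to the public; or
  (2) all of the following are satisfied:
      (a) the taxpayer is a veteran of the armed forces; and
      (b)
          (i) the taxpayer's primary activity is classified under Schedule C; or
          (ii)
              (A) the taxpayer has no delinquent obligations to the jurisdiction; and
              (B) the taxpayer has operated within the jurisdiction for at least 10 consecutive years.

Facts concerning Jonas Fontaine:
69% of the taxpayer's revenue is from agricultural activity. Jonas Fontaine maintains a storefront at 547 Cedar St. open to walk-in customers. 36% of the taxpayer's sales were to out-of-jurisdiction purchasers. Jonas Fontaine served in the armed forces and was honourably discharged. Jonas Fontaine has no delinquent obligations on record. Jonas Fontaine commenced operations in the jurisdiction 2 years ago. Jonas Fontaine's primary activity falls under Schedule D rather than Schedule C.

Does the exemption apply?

No — not exempt.

(i) ≥70% agricultural — fails.
(ii) >50% out-of-jur. sales — fails.
(a) = F OR F = false.
(b) has storefront — holds.
(1) = F AND T = false.
(a) veteran — satisfied.
(i) Schedule C activity — fails.
(A) no delinquency — met.
(B) ≥ 10 yrs in jurisdiction — fails.
So (ii) is not satisfied (T AND F).
(b) = F OR F = false.
(2) = T AND F = false.
So Overall is not satisfied (F OR F).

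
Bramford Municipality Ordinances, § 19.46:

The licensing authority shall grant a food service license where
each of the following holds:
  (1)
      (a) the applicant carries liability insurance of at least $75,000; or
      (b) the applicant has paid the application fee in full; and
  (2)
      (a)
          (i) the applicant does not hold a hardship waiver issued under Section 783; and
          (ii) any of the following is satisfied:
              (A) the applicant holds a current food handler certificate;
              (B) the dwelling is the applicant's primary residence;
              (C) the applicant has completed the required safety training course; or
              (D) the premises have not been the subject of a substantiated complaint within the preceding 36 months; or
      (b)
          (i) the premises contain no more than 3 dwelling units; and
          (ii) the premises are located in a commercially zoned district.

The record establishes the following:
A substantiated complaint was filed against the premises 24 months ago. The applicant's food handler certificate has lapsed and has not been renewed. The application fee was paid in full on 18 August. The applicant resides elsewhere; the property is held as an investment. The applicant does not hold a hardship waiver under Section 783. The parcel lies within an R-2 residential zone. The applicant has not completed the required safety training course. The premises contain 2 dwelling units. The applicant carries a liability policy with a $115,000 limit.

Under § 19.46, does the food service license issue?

No — denied.

(a) insurance ≥ $75,000 — holds.
(b) fee paid — met.
(1): T OR T → true.
(i) not (hardship waiver) — met.
(A) food handler cert. — not met.
(B) primary residence — not met.
(C) safety training — not met.
(D) no complaint in 36 mo. — not met.
(ii): F OR F OR F OR F → false.
(a): T AND F → false.
(i) ≤ 3 units — holds.
(ii) commercially zoned — fails.
(b) = T AND F = false.
So (2) is not satisfied (F OR F).
Overall = T AND F = false.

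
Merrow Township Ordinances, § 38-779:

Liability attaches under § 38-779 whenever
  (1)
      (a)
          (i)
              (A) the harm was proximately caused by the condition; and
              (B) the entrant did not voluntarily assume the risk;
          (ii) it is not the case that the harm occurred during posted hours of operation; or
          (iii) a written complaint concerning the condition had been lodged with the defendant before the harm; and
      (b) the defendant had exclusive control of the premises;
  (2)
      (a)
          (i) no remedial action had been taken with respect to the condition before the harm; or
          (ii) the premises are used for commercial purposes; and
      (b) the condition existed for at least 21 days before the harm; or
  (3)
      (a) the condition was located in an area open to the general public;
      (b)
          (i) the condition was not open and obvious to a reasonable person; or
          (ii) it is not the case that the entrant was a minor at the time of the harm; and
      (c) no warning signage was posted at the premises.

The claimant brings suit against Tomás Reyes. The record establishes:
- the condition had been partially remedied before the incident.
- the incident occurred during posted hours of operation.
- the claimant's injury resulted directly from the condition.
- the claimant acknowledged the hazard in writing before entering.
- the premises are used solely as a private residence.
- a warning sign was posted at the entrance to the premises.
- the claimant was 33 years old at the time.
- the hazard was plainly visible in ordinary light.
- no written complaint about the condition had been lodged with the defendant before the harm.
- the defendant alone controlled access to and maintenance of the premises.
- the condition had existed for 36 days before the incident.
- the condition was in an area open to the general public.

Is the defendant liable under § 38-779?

No — not liable.

(A) proximate cause — holds.
(B) no assumed risk — not met.
(i) = T AND F = false.
(ii) not (during posted hours) — fails.
(iii) complaint lodged — not met.
So (a) is not satisfied (F OR F OR F).
(b) exclusive control — met.
(1) = F AND T = false.
(i) no remedial action — not met.
(ii) commercial use — not met.
(a): F OR F → false.
(b) condition ≥21 days old — holds.
So (2) is not satisfied (F AND T).
(a) public area — met.
(i) not open/obvious — fails.
(ii) not (entrant a minor) — satisfied.
(b) = F OR T = true.
(c) no signage posted — not satisfied.
So (3) is not satisfied (T AND T AND F).
Overall = F OR F OR F = false.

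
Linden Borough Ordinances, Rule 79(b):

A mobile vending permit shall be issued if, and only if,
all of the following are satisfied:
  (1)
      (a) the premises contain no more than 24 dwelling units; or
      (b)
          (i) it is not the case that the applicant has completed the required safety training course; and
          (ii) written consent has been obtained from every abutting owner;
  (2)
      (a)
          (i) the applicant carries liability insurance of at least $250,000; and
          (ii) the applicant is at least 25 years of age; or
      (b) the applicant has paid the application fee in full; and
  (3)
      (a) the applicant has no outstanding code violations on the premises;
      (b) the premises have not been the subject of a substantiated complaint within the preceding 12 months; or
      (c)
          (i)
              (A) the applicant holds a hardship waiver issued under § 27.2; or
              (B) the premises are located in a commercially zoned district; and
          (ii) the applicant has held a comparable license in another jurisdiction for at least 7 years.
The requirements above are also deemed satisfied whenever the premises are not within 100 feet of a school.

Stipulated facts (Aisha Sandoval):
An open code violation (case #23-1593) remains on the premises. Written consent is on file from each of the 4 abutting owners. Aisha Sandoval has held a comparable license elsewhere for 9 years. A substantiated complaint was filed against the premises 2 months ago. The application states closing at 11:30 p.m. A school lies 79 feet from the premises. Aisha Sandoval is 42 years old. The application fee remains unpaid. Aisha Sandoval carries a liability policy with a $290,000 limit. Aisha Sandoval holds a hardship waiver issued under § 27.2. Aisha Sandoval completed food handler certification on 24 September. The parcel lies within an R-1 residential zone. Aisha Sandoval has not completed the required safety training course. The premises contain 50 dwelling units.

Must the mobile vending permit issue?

(a) ≤ 24 units — not met.
(i) not (safety training) — met.
(ii) all abutters consent — satisfied.
So (b) is satisfied (T AND T).
(1): F OR T → true.
(i) insurance ≥ $250,000 — satisfied.
(ii) age ≥ 25 — satisfied.
(a) = T AND T = true.
(b) fee paid — fails.
(2) = T OR F = true.
(a) no code violations — not satisfied.
(b) no complaint in 12 mo. — not met.
(A) hardship waiver — satisfied.
(B) commercially zoned — not satisfied.
(i) = T OR F = true.
(ii) prior license ≥ 7 yr — satisfied.
So (c) is satisfied (T AND T).
(3) = F OR F OR T = true.
Overall: T AND T AND T → true.
Exception (≥100 ft from school) — not satisfied.
Result: main true OR exception false → true.

Yes — granted.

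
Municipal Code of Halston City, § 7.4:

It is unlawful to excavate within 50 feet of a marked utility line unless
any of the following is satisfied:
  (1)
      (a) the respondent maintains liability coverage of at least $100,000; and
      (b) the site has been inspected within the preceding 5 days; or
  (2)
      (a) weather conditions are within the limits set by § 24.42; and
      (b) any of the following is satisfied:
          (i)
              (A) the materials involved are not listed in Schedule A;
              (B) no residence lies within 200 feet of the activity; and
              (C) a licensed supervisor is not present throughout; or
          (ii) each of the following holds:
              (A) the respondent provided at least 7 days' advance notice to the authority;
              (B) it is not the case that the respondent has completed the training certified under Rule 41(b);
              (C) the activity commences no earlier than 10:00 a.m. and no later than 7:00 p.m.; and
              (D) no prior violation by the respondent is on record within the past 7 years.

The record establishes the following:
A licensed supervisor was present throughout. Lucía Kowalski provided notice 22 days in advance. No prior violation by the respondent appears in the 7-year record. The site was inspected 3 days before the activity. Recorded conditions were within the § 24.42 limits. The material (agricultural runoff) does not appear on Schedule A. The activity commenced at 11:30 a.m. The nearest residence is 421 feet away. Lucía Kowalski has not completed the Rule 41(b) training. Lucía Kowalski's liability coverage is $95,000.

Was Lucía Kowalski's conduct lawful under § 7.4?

(a) coverage ≥ $100,000 — fails.
(b) site inspected — satisfied.
So (1) is not satisfied (F AND T).
(a) weather ok — holds.
(A) not (Schedule A material) — holds.
(B) no residence in 200 ft — satisfied.
(C) not (supervisor present) — fails.
So (i) is not satisfied (T AND T AND F).
(A) ≥7 days' notice — met.
(B) not (training certified) — met.
(C) start within hours — met.
(D) no prior violation — holds.
So (ii) is satisfied (T AND T AND T AND T).
(b): F OR T → true.
(2) = T AND T = true.
Overall: F OR T → true.

Yes — lawful.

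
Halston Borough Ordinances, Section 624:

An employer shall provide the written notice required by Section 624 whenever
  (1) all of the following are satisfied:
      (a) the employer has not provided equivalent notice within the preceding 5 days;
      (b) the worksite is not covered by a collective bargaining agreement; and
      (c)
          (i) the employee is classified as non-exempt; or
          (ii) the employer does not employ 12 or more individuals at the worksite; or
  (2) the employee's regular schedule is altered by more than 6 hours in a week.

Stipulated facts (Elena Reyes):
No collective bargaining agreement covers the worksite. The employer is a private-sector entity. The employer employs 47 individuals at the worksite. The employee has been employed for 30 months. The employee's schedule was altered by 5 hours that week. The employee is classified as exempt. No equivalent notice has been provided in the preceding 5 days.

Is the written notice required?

(a) no recent notice — met.
(b) no CBA — holds.
(i) non-exempt — not satisfied.
(ii) not (≥ 12 at site) — fails.
(c): F OR F → false.
(1) = T AND T AND F = false.
(2) schedule shift > 6h — fails.
So Overall is not satisfied (F OR F).

No — not required.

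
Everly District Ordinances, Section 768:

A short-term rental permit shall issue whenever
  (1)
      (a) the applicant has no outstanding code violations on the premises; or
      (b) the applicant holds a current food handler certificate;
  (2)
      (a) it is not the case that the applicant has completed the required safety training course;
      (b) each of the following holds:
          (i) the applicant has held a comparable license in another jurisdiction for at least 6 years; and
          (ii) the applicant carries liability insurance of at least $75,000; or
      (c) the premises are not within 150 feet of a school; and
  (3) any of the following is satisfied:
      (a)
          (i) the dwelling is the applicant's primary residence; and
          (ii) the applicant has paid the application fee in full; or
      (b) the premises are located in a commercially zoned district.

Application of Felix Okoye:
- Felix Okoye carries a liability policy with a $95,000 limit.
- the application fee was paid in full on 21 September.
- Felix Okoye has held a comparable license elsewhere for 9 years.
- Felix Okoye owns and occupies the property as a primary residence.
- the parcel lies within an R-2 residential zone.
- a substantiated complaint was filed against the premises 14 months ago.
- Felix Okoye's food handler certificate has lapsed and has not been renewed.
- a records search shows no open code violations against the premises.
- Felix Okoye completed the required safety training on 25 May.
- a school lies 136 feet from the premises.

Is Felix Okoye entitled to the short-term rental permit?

Yes — granted.

(a) no code violations — met.
(b) food handler cert. — fails.
So (1) is satisfied (T OR F).
(a) not (safety training) — fails.
(i) prior license ≥ 6 yr — satisfied.
(ii) insurance ≥ $75,000 — holds.
So (b) is satisfied (T AND T).
(c) ≥150 ft from school — not satisfied.
So (2) is satisfied (F OR T OR F).
(i) primary residence — met.
(ii) fee paid — holds.
(a) = T AND T = true.
(b) commercially zoned — not met.
So (3) is satisfied (T OR F).
So Overall is satisfied (T AND T AND T).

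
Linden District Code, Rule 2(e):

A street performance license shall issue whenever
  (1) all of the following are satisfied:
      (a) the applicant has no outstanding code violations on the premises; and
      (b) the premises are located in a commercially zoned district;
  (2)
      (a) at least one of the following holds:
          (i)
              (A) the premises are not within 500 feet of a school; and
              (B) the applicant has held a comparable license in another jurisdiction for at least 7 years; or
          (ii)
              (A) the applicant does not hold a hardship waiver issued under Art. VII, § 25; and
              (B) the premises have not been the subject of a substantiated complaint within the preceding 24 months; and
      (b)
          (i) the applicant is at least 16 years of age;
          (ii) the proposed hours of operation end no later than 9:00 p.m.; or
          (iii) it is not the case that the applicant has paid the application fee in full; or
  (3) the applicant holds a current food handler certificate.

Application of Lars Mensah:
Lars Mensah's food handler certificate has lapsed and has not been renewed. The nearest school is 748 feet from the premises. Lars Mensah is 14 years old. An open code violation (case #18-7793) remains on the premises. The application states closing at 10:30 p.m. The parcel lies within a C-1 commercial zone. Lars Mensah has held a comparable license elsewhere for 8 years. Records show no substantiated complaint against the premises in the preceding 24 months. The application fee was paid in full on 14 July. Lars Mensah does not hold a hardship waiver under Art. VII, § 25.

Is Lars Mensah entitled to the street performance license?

(a) no code violations — fails.
(b) commercially zoned — met.
(1) = F AND T = false.
(A) ≥500 ft from school — met.
(B) prior license ≥ 7 yr — satisfied.
(i): T AND T → true.
(A) not (hardship waiver) — satisfied.
(B) no complaint in 24 mo. — met.
(ii): T AND T → true.
So (a) is satisfied (T OR T).
(i) age ≥ 16 — fails.
(ii) closes by 9 p.m. — fails.
(iii) not (fee paid) — fails.
So (b) is not satisfied (F OR F OR F).
So (2) is not satisfied (T AND F).
(3) food handler cert. — fails.
So Overall is not satisfied (F OR F OR F).

No — denied.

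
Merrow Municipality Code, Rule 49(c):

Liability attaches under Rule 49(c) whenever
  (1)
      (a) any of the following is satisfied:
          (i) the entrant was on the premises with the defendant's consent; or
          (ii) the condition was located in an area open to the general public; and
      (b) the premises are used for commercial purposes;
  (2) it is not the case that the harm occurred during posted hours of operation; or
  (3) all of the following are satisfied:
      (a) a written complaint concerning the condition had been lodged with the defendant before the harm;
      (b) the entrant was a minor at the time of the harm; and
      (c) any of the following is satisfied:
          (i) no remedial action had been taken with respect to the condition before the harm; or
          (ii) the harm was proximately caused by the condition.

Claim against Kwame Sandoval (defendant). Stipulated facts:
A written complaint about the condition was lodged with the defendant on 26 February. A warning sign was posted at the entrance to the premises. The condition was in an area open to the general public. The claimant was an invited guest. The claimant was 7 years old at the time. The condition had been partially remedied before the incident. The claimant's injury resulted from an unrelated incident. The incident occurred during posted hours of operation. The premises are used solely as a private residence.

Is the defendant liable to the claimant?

(i) consent to enter — satisfied.
(ii) public area — holds.
(a) = T OR T = true.
(b) commercial use — not satisfied.
(1) = T AND F = false.
(2) not (during posted hours) — fails.
(a) complaint lodged — met.
(b) entrant a minor — satisfied.
(i) no remedial action — not met.
(ii) proximate cause — not met.
So (c) is not satisfied (F OR F).
(3) = T AND T AND F = false.
Overall: F OR F OR F → false.

No — not liable.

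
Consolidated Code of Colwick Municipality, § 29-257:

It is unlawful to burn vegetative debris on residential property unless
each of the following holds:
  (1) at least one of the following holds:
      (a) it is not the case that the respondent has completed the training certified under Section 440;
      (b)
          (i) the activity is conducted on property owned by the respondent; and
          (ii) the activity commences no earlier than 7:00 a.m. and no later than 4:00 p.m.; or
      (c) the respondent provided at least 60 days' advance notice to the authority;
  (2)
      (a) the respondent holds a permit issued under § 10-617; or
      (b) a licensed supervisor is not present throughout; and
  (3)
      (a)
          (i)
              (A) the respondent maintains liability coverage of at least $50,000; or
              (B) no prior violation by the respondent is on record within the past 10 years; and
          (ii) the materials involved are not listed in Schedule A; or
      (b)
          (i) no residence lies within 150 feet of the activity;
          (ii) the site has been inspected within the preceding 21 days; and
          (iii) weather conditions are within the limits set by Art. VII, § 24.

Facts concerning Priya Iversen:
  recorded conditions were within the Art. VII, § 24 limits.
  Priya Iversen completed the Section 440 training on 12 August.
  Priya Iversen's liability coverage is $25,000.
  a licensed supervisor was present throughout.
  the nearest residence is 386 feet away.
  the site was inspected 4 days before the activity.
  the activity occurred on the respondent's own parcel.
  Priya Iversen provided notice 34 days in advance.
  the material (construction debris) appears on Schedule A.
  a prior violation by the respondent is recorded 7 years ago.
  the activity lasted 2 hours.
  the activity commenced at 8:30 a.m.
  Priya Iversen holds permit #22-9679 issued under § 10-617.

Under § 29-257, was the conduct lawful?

(a) not (training certified) — fails.
(i) own property — holds.
(ii) start within hours — met.
(b) = T AND T = true.
(c) ≥60 days' notice — not satisfied.
So (1) is satisfied (F OR T OR F).
(a) holds permit — satisfied.
(b) not (supervisor present) — not met.
So (2) is satisfied (T OR F).
(A) coverage ≥ $50,000 — not satisfied.
(B) no prior violation — fails.
(i): F OR F → false.
(ii) not (Schedule A material) — not met.
So (a) is not satisfied (F AND F).
(i) no residence in 150 ft — holds.
(ii) site inspected — satisfied.
(iii) weather ok — met.
(b) = T AND T AND T = true.
(3) = F OR T = true.
Overall: T AND T AND T → true.

Yes — lawful.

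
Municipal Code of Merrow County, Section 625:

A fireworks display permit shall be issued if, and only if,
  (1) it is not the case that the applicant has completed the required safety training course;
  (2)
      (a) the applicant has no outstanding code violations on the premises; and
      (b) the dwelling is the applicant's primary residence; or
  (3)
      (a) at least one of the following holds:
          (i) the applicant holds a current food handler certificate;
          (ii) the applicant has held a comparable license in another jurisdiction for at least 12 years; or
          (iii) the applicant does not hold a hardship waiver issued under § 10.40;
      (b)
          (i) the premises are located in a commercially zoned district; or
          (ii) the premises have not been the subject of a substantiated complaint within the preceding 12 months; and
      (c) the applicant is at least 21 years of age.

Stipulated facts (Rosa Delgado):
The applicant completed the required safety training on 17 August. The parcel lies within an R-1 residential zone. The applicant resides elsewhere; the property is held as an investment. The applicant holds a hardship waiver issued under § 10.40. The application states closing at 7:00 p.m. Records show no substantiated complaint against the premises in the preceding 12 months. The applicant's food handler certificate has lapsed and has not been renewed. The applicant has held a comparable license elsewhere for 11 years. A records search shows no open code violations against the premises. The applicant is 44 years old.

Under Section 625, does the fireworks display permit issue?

(1) not (safety training) — fails.
(a) no code violations — met.
(b) primary residence — not met.
(2): T AND F → false.
(i) food handler cert. — not met.
(ii) prior license ≥ 12 yr — not satisfied.
(iii) not (hardship waiver) — fails.
So (a) is not satisfied (F OR F OR F).
(i) commercially zoned — fails.
(ii) no complaint in 12 mo. — met.
(b): F OR T → true.
(c) age ≥ 21 — holds.
(3) = F AND T AND T = false.
Overall = F OR F OR F = false.

No — denied.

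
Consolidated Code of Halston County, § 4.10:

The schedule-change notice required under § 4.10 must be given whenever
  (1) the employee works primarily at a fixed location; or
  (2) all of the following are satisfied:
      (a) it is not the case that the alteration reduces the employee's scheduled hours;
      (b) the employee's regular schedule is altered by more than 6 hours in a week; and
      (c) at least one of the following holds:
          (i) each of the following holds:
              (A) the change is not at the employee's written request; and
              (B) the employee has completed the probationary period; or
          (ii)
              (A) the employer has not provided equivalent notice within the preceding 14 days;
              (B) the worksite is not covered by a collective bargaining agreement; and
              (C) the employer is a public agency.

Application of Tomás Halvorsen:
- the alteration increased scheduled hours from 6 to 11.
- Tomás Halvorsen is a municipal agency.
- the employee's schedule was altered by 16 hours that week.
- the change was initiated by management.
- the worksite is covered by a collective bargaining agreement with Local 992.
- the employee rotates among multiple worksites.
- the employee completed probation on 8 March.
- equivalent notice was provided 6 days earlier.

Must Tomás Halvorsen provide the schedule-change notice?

Yes — required.

(1) fixed location — fails.
(a) not (hours reduced) — met.
(b) schedule shift > 6h — met.
(A) not employee-requested — satisfied.
(B) past probation — met.
(i): T AND T → true.
(A) no recent notice — fails.
(B) no CBA — not satisfied.
(C) public agency — satisfied.
(ii): F AND F AND T → false.
(c): T OR F → true.
(2) = T AND T AND T = true.
So Overall is satisfied (F OR T).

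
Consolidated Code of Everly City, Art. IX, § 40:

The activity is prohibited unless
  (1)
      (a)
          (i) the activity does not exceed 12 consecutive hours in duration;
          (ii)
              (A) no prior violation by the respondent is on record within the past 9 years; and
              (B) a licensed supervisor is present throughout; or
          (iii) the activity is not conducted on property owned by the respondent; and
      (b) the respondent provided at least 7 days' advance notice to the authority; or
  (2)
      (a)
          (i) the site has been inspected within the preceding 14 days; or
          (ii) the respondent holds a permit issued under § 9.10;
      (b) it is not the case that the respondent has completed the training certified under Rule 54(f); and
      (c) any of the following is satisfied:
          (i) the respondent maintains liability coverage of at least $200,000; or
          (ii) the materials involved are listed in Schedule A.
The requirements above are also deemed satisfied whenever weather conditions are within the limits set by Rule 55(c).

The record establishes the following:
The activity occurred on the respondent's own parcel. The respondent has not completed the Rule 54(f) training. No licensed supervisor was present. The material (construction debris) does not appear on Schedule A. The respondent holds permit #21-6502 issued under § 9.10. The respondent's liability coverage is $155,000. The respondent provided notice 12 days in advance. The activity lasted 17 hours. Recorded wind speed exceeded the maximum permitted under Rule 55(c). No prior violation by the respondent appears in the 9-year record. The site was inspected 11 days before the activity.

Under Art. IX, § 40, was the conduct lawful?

No — unlawful.

(i) ≤ 12 hrs duration — not met.
(A) no prior violation — met.
(B) supervisor present — fails.
(ii): T AND F → false.
(iii) not (own property) — not satisfied.
(a): F OR F OR F → false.
(b) ≥7 days' notice — satisfied.
So (1) is not satisfied (F AND T).
(i) site inspected — met.
(ii) holds permit — satisfied.
So (a) is satisfied (T OR T).
(b) not (training certified) — met.
(i) coverage ≥ $200,000 — not met.
(ii) Schedule A material — not satisfied.
So (c) is not satisfied (F OR F).
(2) = T AND T AND F = false.
Overall: F OR F → false.
Exception (weather ok) — not satisfied.
Result: main false OR exception false → false.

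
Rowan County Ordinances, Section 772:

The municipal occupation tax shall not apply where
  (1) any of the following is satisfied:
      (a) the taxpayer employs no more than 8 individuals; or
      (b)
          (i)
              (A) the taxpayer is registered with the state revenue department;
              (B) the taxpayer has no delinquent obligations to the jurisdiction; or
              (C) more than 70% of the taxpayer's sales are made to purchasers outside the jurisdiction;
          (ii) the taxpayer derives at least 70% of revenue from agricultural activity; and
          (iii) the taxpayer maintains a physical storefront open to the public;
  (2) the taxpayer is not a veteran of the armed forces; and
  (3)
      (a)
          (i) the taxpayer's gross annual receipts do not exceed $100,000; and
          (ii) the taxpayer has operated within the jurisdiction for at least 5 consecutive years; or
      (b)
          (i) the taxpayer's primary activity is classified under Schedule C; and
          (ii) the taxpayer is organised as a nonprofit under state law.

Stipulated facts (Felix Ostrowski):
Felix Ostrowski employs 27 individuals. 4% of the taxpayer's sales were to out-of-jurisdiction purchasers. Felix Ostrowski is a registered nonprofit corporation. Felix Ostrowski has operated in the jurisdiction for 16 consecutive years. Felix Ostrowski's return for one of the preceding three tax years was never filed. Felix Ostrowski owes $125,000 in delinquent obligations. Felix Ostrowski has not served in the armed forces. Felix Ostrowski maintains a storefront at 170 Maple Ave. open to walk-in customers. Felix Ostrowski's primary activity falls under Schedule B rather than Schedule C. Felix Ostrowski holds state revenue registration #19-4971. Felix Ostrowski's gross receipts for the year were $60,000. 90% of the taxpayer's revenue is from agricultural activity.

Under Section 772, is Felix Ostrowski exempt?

Yes — exempt.

(a) ≤ 8 employees — fails.
(A) state-registered — holds.
(B) no delinquency — not satisfied.
(C) >70% out-of-jur. sales — fails.
(i) = T OR F OR F = true.
(ii) ≥70% agricultural — met.
(iii) has storefront — met.
(b): T AND T AND T → true.
So (1) is satisfied (F OR T).
(2) not (veteran) — satisfied.
(i) receipts ≤ $100,000 — met.
(ii) ≥ 5 yrs in jurisdiction — satisfied.
(a) = T AND T = true.
(i) Schedule C activity — not met.
(ii) nonprofit — satisfied.
(b): F AND T → false.
(3): T OR F → true.
Overall: T AND T AND T → true.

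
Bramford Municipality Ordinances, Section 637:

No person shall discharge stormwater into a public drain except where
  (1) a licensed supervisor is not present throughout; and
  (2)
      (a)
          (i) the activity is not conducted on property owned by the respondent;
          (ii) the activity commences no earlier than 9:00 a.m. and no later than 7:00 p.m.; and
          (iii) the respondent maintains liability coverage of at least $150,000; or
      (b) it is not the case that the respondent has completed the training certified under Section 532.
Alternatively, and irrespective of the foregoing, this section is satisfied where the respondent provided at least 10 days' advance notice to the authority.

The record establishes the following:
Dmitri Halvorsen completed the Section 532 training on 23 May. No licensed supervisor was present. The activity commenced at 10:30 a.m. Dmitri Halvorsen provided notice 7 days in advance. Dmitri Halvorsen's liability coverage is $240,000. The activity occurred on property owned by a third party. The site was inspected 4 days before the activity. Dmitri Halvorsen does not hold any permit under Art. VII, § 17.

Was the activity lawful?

(1) not (supervisor present) — satisfied.
(i) not (own property) — satisfied.
(ii) start within hours — met.
(iii) coverage ≥ $150,000 — holds.
(a) = T AND T AND T = true.
(b) not (training certified) — fails.
So (2) is satisfied (T OR F).
So Overall is satisfied (T AND T).
Exception (≥10 days' notice) — not satisfied.
Result: main true OR exception false → true.

Yes — lawful.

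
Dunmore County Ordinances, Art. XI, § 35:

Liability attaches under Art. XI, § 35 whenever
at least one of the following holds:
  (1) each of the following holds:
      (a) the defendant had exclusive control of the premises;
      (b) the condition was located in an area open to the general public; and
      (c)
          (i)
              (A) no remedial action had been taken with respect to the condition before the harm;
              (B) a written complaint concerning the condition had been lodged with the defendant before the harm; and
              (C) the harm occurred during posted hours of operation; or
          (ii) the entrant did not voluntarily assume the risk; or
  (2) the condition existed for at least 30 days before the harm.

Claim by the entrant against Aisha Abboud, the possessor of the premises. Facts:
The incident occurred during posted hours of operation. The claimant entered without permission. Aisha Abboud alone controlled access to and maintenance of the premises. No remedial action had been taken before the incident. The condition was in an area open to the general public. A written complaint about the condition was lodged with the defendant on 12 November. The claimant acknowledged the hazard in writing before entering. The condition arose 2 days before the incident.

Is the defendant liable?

(a) exclusive control — satisfied.
(b) public area — holds.
(A) no remedial action — holds.
(B) complaint lodged — satisfied.
(C) during posted hours — holds.
So (i) is satisfied (T AND T AND T).
(ii) no assumed risk — not met.
So (c) is satisfied (T OR F).
(1): T AND T AND T → true.
(2) condition ≥30 days old — not satisfied.
So Overall is satisfied (T OR F).

Yes — liable.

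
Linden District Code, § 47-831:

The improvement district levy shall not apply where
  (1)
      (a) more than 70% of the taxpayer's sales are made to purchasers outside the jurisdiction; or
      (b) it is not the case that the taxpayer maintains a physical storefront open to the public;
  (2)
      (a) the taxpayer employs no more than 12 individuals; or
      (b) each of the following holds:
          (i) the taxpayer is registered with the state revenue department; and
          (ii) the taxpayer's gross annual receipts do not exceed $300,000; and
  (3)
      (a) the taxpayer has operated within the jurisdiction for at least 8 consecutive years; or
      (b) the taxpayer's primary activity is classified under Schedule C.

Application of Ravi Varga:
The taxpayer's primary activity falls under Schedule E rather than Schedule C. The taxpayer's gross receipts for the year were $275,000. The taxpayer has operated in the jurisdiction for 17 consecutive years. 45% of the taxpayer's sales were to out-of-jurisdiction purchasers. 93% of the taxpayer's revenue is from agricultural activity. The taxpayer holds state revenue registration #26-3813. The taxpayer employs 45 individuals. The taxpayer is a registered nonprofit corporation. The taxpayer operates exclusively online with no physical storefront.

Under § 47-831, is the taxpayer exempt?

Yes — exempt.

(a) >70% out-of-jur. sales — not met.
(b) not (has storefront) — met.
(1) = F OR T = true.
(a) ≤ 12 employees — not met.
(i) state-registered — holds.
(ii) receipts ≤ $300,000 — holds.
(b): T AND T → true.
So (2) is satisfied (F OR T).
(a) ≥ 8 yrs in jurisdiction — met.
(b) Schedule C activity — not satisfied.
So (3) is satisfied (T OR F).
So Overall is satisfied (T AND T AND T).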